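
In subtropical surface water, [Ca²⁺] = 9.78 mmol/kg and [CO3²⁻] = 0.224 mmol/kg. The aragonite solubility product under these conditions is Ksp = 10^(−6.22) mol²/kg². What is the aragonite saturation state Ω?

Ksp = 10^(−6.22) = 6.026×10^-7
Ω = [Ca²⁺][CO3²⁻]/Ksp = (9.78×10^-3)(0.224×10^-3) / 6.026×10^-7 = 3.64

Ω = 3.64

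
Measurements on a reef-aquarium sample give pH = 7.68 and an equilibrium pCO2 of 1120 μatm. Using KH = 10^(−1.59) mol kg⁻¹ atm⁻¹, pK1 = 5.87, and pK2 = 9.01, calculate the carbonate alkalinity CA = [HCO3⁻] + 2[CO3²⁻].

CA = 2.03 mmol/kg

[CO2*] = KH · pCO2 = 10^(−1.59) × 1120×10^-6 = 2.879×10^-5 mol/kg
α₀ = 1/(1 + K1/[H⁺] + K1K2/[H⁺]²) = 1/(1 + 10^+1.81 + 10^+0.48) = 0.01458
DIC = [CO2*]/α₀ = 2.879×10^-5 / 0.01458 = 1.974 mmol/kg
CA = (α₁ + 2α₂)·DIC = (0.9414 + 2×0.04403) × 1.974 = 2.03 mmol/kg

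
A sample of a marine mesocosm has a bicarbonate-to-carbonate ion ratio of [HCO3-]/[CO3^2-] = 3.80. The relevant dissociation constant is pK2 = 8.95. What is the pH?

pH = 8.37

From K2 = [H⁺][CO3^2-]/[HCO3-]:  pH = pK2 − log₁₀([HCO3-]/[CO3^2-])
log₁₀(3.80) = +0.580
pH = 8.95 − (+0.580) = 8.37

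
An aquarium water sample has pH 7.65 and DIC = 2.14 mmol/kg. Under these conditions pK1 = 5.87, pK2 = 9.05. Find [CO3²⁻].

[CO3²⁻] = 0.0806 mmol/kg

α₂ = 1 / (1 + [H⁺]/K2 + [H⁺]²/(K1K2)) = 1 / (1 + 10^+1.40 + 10^-0.38)
   = 1 / (1 + 25.119 + 0.41687) = 1/26.536 = 0.03769
[CO3²⁻] = α₂ × DIC = 0.03769 × 2.14 = 0.0806 mmol/kg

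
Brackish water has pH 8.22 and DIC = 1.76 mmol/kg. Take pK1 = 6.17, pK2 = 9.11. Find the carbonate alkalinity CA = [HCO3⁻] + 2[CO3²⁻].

CA = [HCO3⁻] + 2[CO3²⁻] = (α₁ + 2α₂)·DIC
At pH 8.22: [H⁺]/K1 = 10^-2.05 = 0.0089125, K2/[H⁺] = 10^-0.89 = 0.12882
α₁ = 1/(1 + 0.0089125 + 0.12882) = 1/1.1377 = 0.8789; α₂ = α₁·K2/[H⁺] = 0.1132
α₁ + 2α₂ = 1.1054
CA = 1.1054 × 1.76 = 1.95 mmol/kg

CA = 1.95 mmol/kg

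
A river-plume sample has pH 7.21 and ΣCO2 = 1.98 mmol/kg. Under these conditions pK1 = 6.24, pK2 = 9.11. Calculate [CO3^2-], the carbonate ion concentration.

[CO3²⁻] = 0.0223 mmol/kg

α₂ = 1 / (1 + [H⁺]/K2 + [H⁺]²/(K1K2)) = 1 / (1 + 10^+1.90 + 10^+0.93)
   = 1 / (1 + 79.433 + 8.5114) = 1/88.944 = 0.01124
[CO3²⁻] = α₂ × DIC = 0.01124 × 1.98 = 0.0223 mmol/kg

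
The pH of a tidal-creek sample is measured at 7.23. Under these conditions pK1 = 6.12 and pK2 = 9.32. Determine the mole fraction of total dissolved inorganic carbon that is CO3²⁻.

α₂ = 0.00749

α₂ = 1 / (1 + [H⁺]/K2 + [H⁺]²/(K1K2)) = 1 / (1 + 10^+2.09 + 10^+0.98)
   = 1 / (1 + 123.03 + 9.5499) = 1/133.58 = 0.007486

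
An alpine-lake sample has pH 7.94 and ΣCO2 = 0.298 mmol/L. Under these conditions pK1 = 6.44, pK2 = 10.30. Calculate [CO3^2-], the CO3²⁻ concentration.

α₂ = 1 / (1 + [H⁺]/K2 + [H⁺]²/(K1K2)) = 1 / (1 + 10^+2.36 + 10^+0.86)
   = 1 / (1 + 229.09 + 7.2444) = 1/237.33 = 0.004214
[CO3²⁻] = α₂ × DIC = 0.004214 × 0.298 = 0.00126 mmol/L = 1.26 μmol/L

[CO3²⁻] = 1.26 μmol/L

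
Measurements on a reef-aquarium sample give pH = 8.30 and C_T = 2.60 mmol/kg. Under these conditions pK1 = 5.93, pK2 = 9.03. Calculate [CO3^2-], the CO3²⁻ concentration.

α₂ = 1 / (1 + [H⁺]/K2 + [H⁺]²/(K1K2)) = 1 / (1 + 10^+0.73 + 10^-1.64)
   = 1 / (1 + 5.3703 + 0.022909) = 1/6.3932 = 0.1564
[CO3²⁻] = α₂ × DIC = 0.1564 × 2.60 = 0.407 mmol/kg

[CO3²⁻] = 0.407 mmol/kg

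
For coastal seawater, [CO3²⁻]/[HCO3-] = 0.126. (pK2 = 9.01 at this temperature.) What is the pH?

From K2 = [H⁺][CO3²⁻]/[HCO3-]:  pH = pK2 + log₁₀([CO3²⁻]/[HCO3-])
log₁₀(0.126) = -0.900
pH = 9.01 + (-0.900) = 8.11

pH = 8.11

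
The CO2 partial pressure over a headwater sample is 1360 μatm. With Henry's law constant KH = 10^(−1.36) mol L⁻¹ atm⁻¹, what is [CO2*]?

KH = 10^(−1.36) = 4.365×10^-2 mol L⁻¹ atm⁻¹
[CO2*] = KH · pCO2 = 4.365×10^-2 × 1360×10^-6 atm = 5.94×10^-5 mol/L

[CO2*] = 59.4 μmol/L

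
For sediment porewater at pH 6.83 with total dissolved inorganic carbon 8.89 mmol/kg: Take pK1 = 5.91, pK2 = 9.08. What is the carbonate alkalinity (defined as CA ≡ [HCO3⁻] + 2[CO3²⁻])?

CA = 7.99 mmol/kg

CA = [HCO3⁻] + 2[CO3²⁻] = (α₁ + 2α₂)·DIC
At pH 6.83: [H⁺]/K1 = 10^-0.92 = 0.12023, K2/[H⁺] = 10^-2.25 = 0.0056234
α₁ = 1/(1 + 0.12023 + 0.0056234) = 1/1.1258 = 0.8882; α₂ = α₁·K2/[H⁺] = 0.004995
α₁ + 2α₂ = 0.8982
CA = 0.8982 × 8.89 = 7.99 mmol/kg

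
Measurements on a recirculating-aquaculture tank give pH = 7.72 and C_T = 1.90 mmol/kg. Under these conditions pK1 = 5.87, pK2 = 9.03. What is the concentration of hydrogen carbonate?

[HCO3⁻] = 1.79 mmol/kg

α₁ = 1 / (1 + [H⁺]/K1 + K2/[H⁺]) = 1 / (1 + 10^-1.85 + 10^-1.31)
   = 1 / (1 + 0.014125 + 0.048978) = 1/1.0631 = 0.9406
[HCO3⁻] = α₁ × DIC = 0.9406 × 1.90 = 1.79 mmol/kg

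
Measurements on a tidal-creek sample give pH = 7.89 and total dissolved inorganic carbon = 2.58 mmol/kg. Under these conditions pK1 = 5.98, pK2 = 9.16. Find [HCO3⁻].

α₁ = 1 / (1 + [H⁺]/K1 + K2/[H⁺]) = 1 / (1 + 10^-1.91 + 10^-1.27)
   = 1 / (1 + 0.012303 + 0.053703) = 1/1.0660 = 0.9381
[HCO3⁻] = α₁ × DIC = 0.9381 × 2.58 = 2.42 mmol/kg

[HCO3⁻] = 2.42 mmol/kg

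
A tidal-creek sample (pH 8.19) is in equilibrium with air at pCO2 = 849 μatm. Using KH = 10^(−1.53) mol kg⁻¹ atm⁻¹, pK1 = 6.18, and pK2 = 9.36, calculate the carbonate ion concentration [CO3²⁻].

[CO3²⁻] = 0.173 mmol/kg

[CO2*] = KH · pCO2 = 10^(−1.53) × 849×10^-6 = 2.506×10^-5 mol/kg
α₀ = 1/(1 + K1/[H⁺] + K1K2/[H⁺]²) = 1/(1 + 10^+2.01 + 10^+0.84) = 0.009070
DIC = [CO2*]/α₀ = 2.506×10^-5 / 0.009070 = 2.762 mmol/kg
[CO3²⁻] = α₂·DIC; α₂ = 0.06275, so [CO3²⁻] = 0.06275 × 2.762 = 0.173 mmol/kg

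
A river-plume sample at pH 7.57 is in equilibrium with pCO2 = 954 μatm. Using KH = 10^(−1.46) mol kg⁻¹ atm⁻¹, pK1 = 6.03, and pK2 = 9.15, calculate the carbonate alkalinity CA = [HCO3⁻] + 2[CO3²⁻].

[CO2*] = KH · pCO2 = 10^(−1.46) × 954×10^-6 = 3.308×10^-5 mol/kg
α₀ = 1/(1 + K1/[H⁺] + K1K2/[H⁺]²) = 1/(1 + 10^+1.54 + 10^-0.04) = 0.02733
DIC = [CO2*]/α₀ = 3.308×10^-5 / 0.02733 = 1.210 mmol/kg
CA = (α₁ + 2α₂)·DIC = (0.9477 + 2×0.02493) × 1.210 = 1.21 mmol/kg

CA = 1.21 mmol/kg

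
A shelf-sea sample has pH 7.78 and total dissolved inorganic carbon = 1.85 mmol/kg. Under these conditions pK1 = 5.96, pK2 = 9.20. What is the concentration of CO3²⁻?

[CO3²⁻] = 0.0668 mmol/kg

α₂ = 1 / (1 + [H⁺]/K2 + [H⁺]²/(K1K2)) = 1 / (1 + 10^+1.42 + 10^-0.40)
   = 1 / (1 + 26.303 + 0.39811) = 1/27.701 = 0.03610
[CO3²⁻] = α₂ × DIC = 0.03610 × 1.85 = 0.0668 mmol/kg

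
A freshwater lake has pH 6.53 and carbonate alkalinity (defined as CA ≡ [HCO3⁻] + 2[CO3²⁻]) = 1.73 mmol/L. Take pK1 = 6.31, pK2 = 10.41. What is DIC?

DIC = 2.77 mmol/L

CA = [HCO3⁻] + 2[CO3²⁻] = (α₁ + 2α₂)·DIC
At pH 6.53: [H⁺]/K1 = 10^-0.22 = 0.60256, K2/[H⁺] = 10^-3.88 = 0.00013183
α₁ = 1/(1 + 0.60256 + 0.00013183) = 1/1.6027 = 0.6240; α₂ = α₁·K2/[H⁺] = 8.225×10^-5
α₁ + 2α₂ = 0.6241
DIC = CA / (α₁ + 2α₂) = 1.73 / 0.6241 = 2.77 mmol/L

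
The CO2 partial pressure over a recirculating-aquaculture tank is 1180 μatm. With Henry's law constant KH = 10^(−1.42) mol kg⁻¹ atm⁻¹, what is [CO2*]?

[CO2*] = 44.9 μmol/kg

KH = 10^(−1.42) = 3.802×10^-2 mol kg⁻¹ atm⁻¹
[CO2*] = KH · pCO2 = 3.802×10^-2 × 1180×10^-6 atm = 4.49×10^-5 mol/kg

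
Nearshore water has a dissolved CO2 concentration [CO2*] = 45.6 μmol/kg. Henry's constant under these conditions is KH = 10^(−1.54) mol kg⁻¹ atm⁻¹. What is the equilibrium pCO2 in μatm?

KH = 10^(−1.54) = 2.884×10^-2 mol kg⁻¹ atm⁻¹
pCO2 = [CO2*]/KH = 45.6×10^-6 / 2.884×10^-2 = 1.58×10^-3 atm = 1580 μatm

pCO2 = 1580 μatm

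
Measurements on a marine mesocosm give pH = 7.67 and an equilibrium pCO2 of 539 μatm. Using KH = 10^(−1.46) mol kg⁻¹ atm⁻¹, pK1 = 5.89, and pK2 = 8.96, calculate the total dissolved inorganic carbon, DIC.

[CO2*] = KH · pCO2 = 10^(−1.46) × 539×10^-6 = 1.869×10^-5 mol/kg
α₀ = 1/(1 + K1/[H⁺] + K1K2/[H⁺]²) = 1/(1 + 10^+1.78 + 10^+0.49) = 0.01554
DIC = [CO2*]/α₀ = 1.869×10^-5 / 0.01554 = 1.20 mmol/kg

DIC = 1.20 mmol/kg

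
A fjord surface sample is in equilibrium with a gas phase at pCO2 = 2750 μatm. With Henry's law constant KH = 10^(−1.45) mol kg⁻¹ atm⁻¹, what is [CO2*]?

KH = 10^(−1.45) = 3.548×10^-2 mol kg⁻¹ atm⁻¹
[CO2*] = KH · pCO2 = 3.548×10^-2 × 2750×10^-6 atm = 9.76×10^-5 mol/kg

[CO2*] = 97.6 μmol/kg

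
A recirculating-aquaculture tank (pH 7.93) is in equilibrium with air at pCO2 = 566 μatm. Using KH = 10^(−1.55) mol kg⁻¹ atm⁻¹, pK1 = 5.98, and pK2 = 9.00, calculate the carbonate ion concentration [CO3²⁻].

[CO2*] = KH · pCO2 = 10^(−1.55) × 566×10^-6 = 1.595×10^-5 mol/kg
α₀ = 1/(1 + K1/[H⁺] + K1K2/[H⁺]²) = 1/(1 + 10^+1.95 + 10^+0.88) = 0.01023
DIC = [CO2*]/α₀ = 1.595×10^-5 / 0.01023 = 1.559 mmol/kg
[CO3²⁻] = α₂·DIC; α₂ = 0.07763, so [CO3²⁻] = 0.07763 × 1.559 = 0.121 mmol/kg

[CO3²⁻] = 0.121 mmol/kg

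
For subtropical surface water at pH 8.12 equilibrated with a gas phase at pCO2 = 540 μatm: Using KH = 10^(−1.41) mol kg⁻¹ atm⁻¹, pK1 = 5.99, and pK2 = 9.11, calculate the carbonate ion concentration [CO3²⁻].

[CO2*] = KH · pCO2 = 10^(−1.41) × 540×10^-6 = 2.101×10^-5 mol/kg
α₀ = 1/(1 + K1/[H⁺] + K1K2/[H⁺]²) = 1/(1 + 10^+2.13 + 10^+1.14) = 0.006680
DIC = [CO2*]/α₀ = 2.101×10^-5 / 0.006680 = 3.145 mmol/kg
[CO3²⁻] = α₂·DIC; α₂ = 0.09221, so [CO3²⁻] = 0.09221 × 3.145 = 0.290 mmol/kg

[CO3²⁻] = 0.290 mmol/kg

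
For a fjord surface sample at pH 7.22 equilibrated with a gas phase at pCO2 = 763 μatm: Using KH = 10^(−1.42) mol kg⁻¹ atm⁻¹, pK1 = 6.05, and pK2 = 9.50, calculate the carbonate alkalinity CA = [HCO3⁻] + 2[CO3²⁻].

CA = 0.434 mmol/kg

[CO2*] = KH · pCO2 = 10^(−1.42) × 763×10^-6 = 2.901×10^-5 mol/kg
α₀ = 1/(1 + K1/[H⁺] + K1K2/[H⁺]²) = 1/(1 + 10^+1.17 + 10^-1.11) = 0.06302
DIC = [CO2*]/α₀ = 2.901×10^-5 / 0.06302 = 0.4603 mmol/kg
CA = (α₁ + 2α₂)·DIC = (0.9321 + 2×0.004892) × 0.4603 = 0.434 mmol/kg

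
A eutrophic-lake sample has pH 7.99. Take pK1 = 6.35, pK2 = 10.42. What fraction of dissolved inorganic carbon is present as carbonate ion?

α₂ = 1 / (1 + [H⁺]/K2 + [H⁺]²/(K1K2)) = 1 / (1 + 10^+2.43 + 10^+0.79)
   = 1 / (1 + 269.15 + 6.1660) = 1/276.32 = 0.003619

α₂ = 0.00362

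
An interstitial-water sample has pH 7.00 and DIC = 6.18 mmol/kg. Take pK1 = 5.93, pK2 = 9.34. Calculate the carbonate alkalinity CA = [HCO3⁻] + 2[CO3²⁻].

CA = 5.72 mmol/kg

CA = [HCO3⁻] + 2[CO3²⁻] = (α₁ + 2α₂)·DIC
At pH 7.00: [H⁺]/K1 = 10^-1.07 = 0.085114, K2/[H⁺] = 10^-2.34 = 0.0045709
α₁ = 1/(1 + 0.085114 + 0.0045709) = 1/1.0897 = 0.9177; α₂ = α₁·K2/[H⁺] = 0.004195
α₁ + 2α₂ = 0.9261
CA = 0.9261 × 6.18 = 5.72 mmol/kg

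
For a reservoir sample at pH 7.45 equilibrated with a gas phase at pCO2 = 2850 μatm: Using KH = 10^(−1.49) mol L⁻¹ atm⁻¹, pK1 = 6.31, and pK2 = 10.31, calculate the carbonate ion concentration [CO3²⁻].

[CO2*] = KH · pCO2 = 10^(−1.49) × 2850×10^-6 = 9.222×10^-5 mol/L
α₀ = 1/(1 + K1/[H⁺] + K1K2/[H⁺]²) = 1/(1 + 10^+1.14 + 10^-1.72) = 0.06746
DIC = [CO2*]/α₀ = 9.222×10^-5 / 0.06746 = 1.367 mmol/L
[CO3²⁻] = α₂·DIC; α₂ = 0.001285, so [CO3²⁻] = 0.001285 × 1.367 = 0.00176 mmol/L = 1.76 μmol/L

[CO3²⁻] = 1.76 μmol/L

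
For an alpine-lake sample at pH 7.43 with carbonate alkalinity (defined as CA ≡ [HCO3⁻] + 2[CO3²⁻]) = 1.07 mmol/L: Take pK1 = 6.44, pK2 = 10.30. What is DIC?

DIC = 1.18 mmol/L

CA = [HCO3⁻] + 2[CO3²⁻] = (α₁ + 2α₂)·DIC
At pH 7.43: [H⁺]/K1 = 10^-0.99 = 0.10233, K2/[H⁺] = 10^-2.87 = 0.0013490
α₁ = 1/(1 + 0.10233 + 0.0013490) = 1/1.1037 = 0.9061; α₂ = α₁·K2/[H⁺] = 0.001222
α₁ + 2α₂ = 0.9085
DIC = CA / (α₁ + 2α₂) = 1.07 / 0.9085 = 1.18 mmol/L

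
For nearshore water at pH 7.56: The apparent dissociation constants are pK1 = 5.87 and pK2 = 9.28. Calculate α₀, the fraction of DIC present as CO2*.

α₀ = 1 / (1 + K1/[H⁺] + K1K2/[H⁺]²) = 1 / (1 + 10^+1.69 + 10^-0.03)
   = 1 / (1 + 48.978 + 0.93325) = 1/50.911 = 0.01964

α₀ = 0.0196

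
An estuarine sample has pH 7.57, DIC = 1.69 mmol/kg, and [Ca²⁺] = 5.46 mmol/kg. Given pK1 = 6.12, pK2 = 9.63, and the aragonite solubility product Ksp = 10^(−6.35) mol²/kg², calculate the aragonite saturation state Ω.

Ω = 0.172

α₂ = 1 / (1 + [H⁺]/K2 + [H⁺]²/(K1K2)) = 1 / (1 + 10^+2.06 + 10^+0.61)
   = 1 / (1 + 114.82 + 4.0738) = 1/119.89 = 0.008341
[CO3²⁻] = α₂ × DIC = 0.008341 × 1.69 = 0.01410 mmol/kg = 14.10 μmol/kg
Ksp = 10^(−6.35) = 4.467×10^-7
Ω = [Ca²⁺][CO3²⁻]/Ksp = (5.46×10^-3)(1.410×10^-5) / 4.467×10^-7 = 0.172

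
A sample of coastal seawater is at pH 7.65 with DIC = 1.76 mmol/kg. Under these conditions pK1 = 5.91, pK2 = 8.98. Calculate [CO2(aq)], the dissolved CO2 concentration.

[CO2*] = 0.0301 mmol/kg

α₀ = 1 / (1 + K1/[H⁺] + K1K2/[H⁺]²) = 1 / (1 + 10^+1.74 + 10^+0.41)
   = 1 / (1 + 54.954 + 2.5704) = 1/58.524 = 0.01709
[CO2*] = α₀ × DIC = 0.01709 × 1.76 = 0.0301 mmol/kg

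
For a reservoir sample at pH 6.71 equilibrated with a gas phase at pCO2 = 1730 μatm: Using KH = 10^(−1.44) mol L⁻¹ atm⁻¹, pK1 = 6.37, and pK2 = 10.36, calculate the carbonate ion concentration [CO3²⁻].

[CO2*] = KH · pCO2 = 10^(−1.44) × 1730×10^-6 = 6.281×10^-5 mol/L
α₀ = 1/(1 + K1/[H⁺] + K1K2/[H⁺]²) = 1/(1 + 10^+0.34 + 10^-3.31) = 0.3137
DIC = [CO2*]/α₀ = 6.281×10^-5 / 0.3137 = 0.2003 mmol/L
[CO3²⁻] = α₂·DIC; α₂ = 0.0001536, so [CO3²⁻] = 0.0001536 × 0.2003 = 3.08×10^-5 mmol/L = 0.0308 μmol/L

[CO3²⁻] = 0.0308 μmol/L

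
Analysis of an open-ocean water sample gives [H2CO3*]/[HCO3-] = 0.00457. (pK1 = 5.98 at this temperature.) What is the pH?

pH = 8.32

From K1 = [H⁺][HCO3-]/[H2CO3*]:  pH = pK1 − log₁₀([H2CO3*]/[HCO3-])
log₁₀(0.00457) = -2.340
pH = 5.98 − (-2.340) = 8.32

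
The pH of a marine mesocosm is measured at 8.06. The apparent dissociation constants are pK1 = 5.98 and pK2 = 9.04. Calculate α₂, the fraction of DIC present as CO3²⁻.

α₂ = 0.0941

α₂ = 1 / (1 + [H⁺]/K2 + [H⁺]²/(K1K2)) = 1 / (1 + 10^+0.98 + 10^-1.10)
   = 1 / (1 + 9.5499 + 0.079433) = 1/10.629 = 0.09408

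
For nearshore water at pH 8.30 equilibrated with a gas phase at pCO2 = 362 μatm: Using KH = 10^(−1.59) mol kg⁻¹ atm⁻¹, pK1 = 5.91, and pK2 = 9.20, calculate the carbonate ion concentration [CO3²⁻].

[CO2*] = KH · pCO2 = 10^(−1.59) × 362×10^-6 = 9.305×10^-6 mol/kg
α₀ = 1/(1 + K1/[H⁺] + K1K2/[H⁺]²) = 1/(1 + 10^+2.39 + 10^+1.49) = 0.003605
DIC = [CO2*]/α₀ = 9.305×10^-6 / 0.003605 = 2.581 mmol/kg
[CO3²⁻] = α₂·DIC; α₂ = 0.1114, so [CO3²⁻] = 0.1114 × 2.581 = 0.288 mmol/kg

[CO3²⁻] = 0.288 mmol/kg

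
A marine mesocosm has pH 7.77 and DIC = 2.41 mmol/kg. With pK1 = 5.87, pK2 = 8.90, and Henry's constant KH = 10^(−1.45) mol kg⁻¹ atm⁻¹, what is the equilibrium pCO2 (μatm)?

α₀ = 1 / (1 + K1/[H⁺] + K1K2/[H⁺]²) = 1 / (1 + 10^+1.90 + 10^+0.77)
   = 1 / (1 + 79.433 + 5.8884) = 1/86.321 = 0.01158
[CO2*] = α₀ × DIC = 0.01158 × 2.41 = 0.02792 mmol/kg
pCO2 = [CO2*]/KH = 2.792×10^-5 / 3.548×10^-2 = 787 μatm

pCO2 = 787 μatm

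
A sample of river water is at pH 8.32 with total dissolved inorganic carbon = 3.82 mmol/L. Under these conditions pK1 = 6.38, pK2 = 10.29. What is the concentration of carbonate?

[CO3²⁻] = 0.0400 mmol/L

α₂ = 1 / (1 + [H⁺]/K2 + [H⁺]²/(K1K2)) = 1 / (1 + 10^+1.97 + 10^+0.03)
   = 1 / (1 + 93.325 + 1.0715) = 1/95.397 = 0.01048
[CO3²⁻] = α₂ × DIC = 0.01048 × 3.82 = 0.0400 mmol/L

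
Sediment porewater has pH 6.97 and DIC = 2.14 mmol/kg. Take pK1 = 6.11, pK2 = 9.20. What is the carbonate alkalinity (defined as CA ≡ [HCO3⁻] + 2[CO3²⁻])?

CA = 1.89 mmol/kg

CA = [HCO3⁻] + 2[CO3²⁻] = (α₁ + 2α₂)·DIC
At pH 6.97: [H⁺]/K1 = 10^-0.86 = 0.13804, K2/[H⁺] = 10^-2.23 = 0.0058884
α₁ = 1/(1 + 0.13804 + 0.0058884) = 1/1.1439 = 0.8742; α₂ = α₁·K2/[H⁺] = 0.005148
α₁ + 2α₂ = 0.8845
CA = 0.8845 × 2.14 = 1.89 mmol/kg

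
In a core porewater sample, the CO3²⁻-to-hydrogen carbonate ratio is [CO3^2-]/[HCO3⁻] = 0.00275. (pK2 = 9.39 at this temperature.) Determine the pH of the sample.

From K2 = [H⁺][CO3^2-]/[HCO3⁻]:  pH = pK2 + log₁₀([CO3^2-]/[HCO3⁻])
log₁₀(0.00275) = -2.561
pH = 9.39 + (-2.561) = 6.83

pH = 6.83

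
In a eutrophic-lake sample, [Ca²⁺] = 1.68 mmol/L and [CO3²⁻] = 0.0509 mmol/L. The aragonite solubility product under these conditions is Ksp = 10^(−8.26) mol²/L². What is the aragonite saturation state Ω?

Ω = 15.6

Ksp = 10^(−8.26) = 5.495×10^-9
Ω = [Ca²⁺][CO3²⁻]/Ksp = (1.68×10^-3)(0.0509×10^-3) / 5.495×10^-9 = 15.6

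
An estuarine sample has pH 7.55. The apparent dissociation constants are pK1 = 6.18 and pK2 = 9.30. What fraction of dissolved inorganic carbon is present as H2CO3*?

α₀ = 1 / (1 + K1/[H⁺] + K1K2/[H⁺]²) = 1 / (1 + 10^+1.37 + 10^-0.38)
   = 1 / (1 + 23.442 + 0.41687) = 1/24.859 = 0.04023

α₀ = 0.0402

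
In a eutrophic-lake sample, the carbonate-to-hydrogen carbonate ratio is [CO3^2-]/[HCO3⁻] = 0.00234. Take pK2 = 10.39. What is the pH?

From K2 = [H⁺][CO3^2-]/[HCO3⁻]:  pH = pK2 + log₁₀([CO3^2-]/[HCO3⁻])
log₁₀(0.00234) = -2.631
pH = 10.39 + (-2.631) = 7.76

pH = 7.76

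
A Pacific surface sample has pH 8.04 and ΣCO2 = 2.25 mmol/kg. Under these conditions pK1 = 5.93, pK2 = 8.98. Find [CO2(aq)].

α₀ = 1 / (1 + K1/[H⁺] + K1K2/[H⁺]²) = 1 / (1 + 10^+2.11 + 10^+1.17)
   = 1 / (1 + 128.82 + 14.791) = 1/144.62 = 0.006915
[CO2*] = α₀ × DIC = 0.006915 × 2.25 = 0.0156 mmol/kg = 15.6 μmol/kg

[CO2*] = 15.6 μmol/kg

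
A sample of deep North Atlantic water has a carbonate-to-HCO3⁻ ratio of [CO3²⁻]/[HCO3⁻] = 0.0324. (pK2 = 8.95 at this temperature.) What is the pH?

pH = 7.46

From K2 = [H⁺][CO3²⁻]/[HCO3⁻]:  pH = pK2 + log₁₀([CO3²⁻]/[HCO3⁻])
log₁₀(0.0324) = -1.489
pH = 8.95 + (-1.489) = 7.46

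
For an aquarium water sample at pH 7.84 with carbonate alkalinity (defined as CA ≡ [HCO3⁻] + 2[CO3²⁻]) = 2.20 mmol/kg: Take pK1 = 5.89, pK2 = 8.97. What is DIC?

DIC = 2.08 mmol/kg

CA = [HCO3⁻] + 2[CO3²⁻] = (α₁ + 2α₂)·DIC
At pH 7.84: [H⁺]/K1 = 10^-1.95 = 0.011220, K2/[H⁺] = 10^-1.13 = 0.074131
α₁ = 1/(1 + 0.011220 + 0.074131) = 1/1.0854 = 0.9214; α₂ = α₁·K2/[H⁺] = 0.06830
α₁ + 2α₂ = 1.0580
DIC = CA / (α₁ + 2α₂) = 2.20 / 1.0580 = 2.08 mmol/kg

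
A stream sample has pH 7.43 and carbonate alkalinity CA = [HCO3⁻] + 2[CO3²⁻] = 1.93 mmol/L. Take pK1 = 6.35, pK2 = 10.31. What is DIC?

CA = [HCO3⁻] + 2[CO3²⁻] = (α₁ + 2α₂)·DIC
At pH 7.43: [H⁺]/K1 = 10^-1.08 = 0.083176, K2/[H⁺] = 10^-2.88 = 0.0013183
α₁ = 1/(1 + 0.083176 + 0.0013183) = 1/1.0845 = 0.9221; α₂ = α₁·K2/[H⁺] = 0.001216
α₁ + 2α₂ = 0.9245
DIC = CA / (α₁ + 2α₂) = 1.93 / 0.9245 = 2.09 mmol/L

DIC = 2.09 mmol/L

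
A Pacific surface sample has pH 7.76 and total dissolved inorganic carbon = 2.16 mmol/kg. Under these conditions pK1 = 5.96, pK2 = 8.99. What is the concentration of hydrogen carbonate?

[HCO3⁻] = 2.01 mmol/kg

α₁ = 1 / (1 + [H⁺]/K1 + K2/[H⁺]) = 1 / (1 + 10^-1.80 + 10^-1.23)
   = 1 / (1 + 0.015849 + 0.058884) = 1/1.0747 = 0.9305
[HCO3⁻] = α₁ × DIC = 0.9305 × 2.16 = 2.01 mmol/kg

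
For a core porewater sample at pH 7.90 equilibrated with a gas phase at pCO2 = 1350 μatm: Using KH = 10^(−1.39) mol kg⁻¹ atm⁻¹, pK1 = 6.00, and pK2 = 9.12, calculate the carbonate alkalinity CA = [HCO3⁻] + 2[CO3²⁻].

CA = 4.89 mmol/kg

[CO2*] = KH · pCO2 = 10^(−1.39) × 1350×10^-6 = 5.500×10^-5 mol/kg
α₀ = 1/(1 + K1/[H⁺] + K1K2/[H⁺]²) = 1/(1 + 10^+1.90 + 10^+0.68) = 0.01173
DIC = [CO2*]/α₀ = 5.500×10^-5 / 0.01173 = 4.687 mmol/kg
CA = (α₁ + 2α₂)·DIC = (0.9321 + 2×0.05616) × 4.687 = 4.89 mmol/kg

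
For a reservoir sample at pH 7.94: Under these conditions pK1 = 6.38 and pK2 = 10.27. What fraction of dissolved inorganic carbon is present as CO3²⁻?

α₂ = 1 / (1 + [H⁺]/K2 + [H⁺]²/(K1K2)) = 1 / (1 + 10^+2.33 + 10^+0.77)
   = 1 / (1 + 213.80 + 5.8884) = 1/220.68 = 0.004531

α₂ = 0.00453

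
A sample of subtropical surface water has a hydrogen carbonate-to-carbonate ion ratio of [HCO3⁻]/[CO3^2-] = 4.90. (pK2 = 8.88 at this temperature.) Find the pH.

pH = 8.19

From K2 = [H⁺][CO3^2-]/[HCO3⁻]:  pH = pK2 − log₁₀([HCO3⁻]/[CO3^2-])
log₁₀(4.90) = +0.690
pH = 8.88 − (+0.690) = 8.19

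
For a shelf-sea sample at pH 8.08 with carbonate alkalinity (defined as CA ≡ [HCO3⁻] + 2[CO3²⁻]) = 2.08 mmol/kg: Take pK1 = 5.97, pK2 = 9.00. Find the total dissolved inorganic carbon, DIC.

CA = [HCO3⁻] + 2[CO3²⁻] = (α₁ + 2α₂)·DIC
At pH 8.08: [H⁺]/K1 = 10^-2.11 = 0.0077625, K2/[H⁺] = 10^-0.92 = 0.12023
α₁ = 1/(1 + 0.0077625 + 0.12023) = 1/1.1280 = 0.8865; α₂ = α₁·K2/[H⁺] = 0.1066
α₁ + 2α₂ = 1.0997
DIC = CA / (α₁ + 2α₂) = 2.08 / 1.0997 = 1.89 mmol/kg

DIC = 1.89 mmol/kg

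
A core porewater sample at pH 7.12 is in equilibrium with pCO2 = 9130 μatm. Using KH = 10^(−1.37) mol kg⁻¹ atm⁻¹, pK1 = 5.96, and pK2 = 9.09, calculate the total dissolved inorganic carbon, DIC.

DIC = 6.08 mmol/kg

[CO2*] = KH · pCO2 = 10^(−1.37) × 9130×10^-6 = 3.895×10^-4 mol/kg
α₀ = 1/(1 + K1/[H⁺] + K1K2/[H⁺]²) = 1/(1 + 10^+1.16 + 10^-0.81) = 0.06406
DIC = [CO2*]/α₀ = 3.895×10^-4 / 0.06406 = 6.08 mmol/kg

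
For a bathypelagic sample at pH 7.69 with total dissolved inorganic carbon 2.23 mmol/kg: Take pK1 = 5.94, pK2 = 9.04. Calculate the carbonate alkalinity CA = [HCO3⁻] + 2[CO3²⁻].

CA = 2.29 mmol/kg

CA = [HCO3⁻] + 2[CO3²⁻] = (α₁ + 2α₂)·DIC
At pH 7.69: [H⁺]/K1 = 10^-1.75 = 0.017783, K2/[H⁺] = 10^-1.35 = 0.044668
α₁ = 1/(1 + 0.017783 + 0.044668) = 1/1.0625 = 0.9412; α₂ = α₁·K2/[H⁺] = 0.04204
α₁ + 2α₂ = 1.0253
CA = 1.0253 × 2.23 = 2.29 mmol/kg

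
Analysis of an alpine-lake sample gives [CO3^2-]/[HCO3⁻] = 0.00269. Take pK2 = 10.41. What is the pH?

pH = 7.84

From K2 = [H⁺][CO3^2-]/[HCO3⁻]:  pH = pK2 + log₁₀([CO3^2-]/[HCO3⁻])
log₁₀(0.00269) = -2.570
pH = 10.41 + (-2.570) = 7.84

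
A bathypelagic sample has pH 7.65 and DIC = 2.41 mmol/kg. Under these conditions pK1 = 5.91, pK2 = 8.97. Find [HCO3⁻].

[HCO3⁻] = 2.26 mmol/kg

α₁ = 1 / (1 + [H⁺]/K1 + K2/[H⁺]) = 1 / (1 + 10^-1.74 + 10^-1.32)
   = 1 / (1 + 0.018197 + 0.047863) = 1/1.0661 = 0.9380
[HCO3⁻] = α₁ × DIC = 0.9380 × 2.41 = 2.26 mmol/kg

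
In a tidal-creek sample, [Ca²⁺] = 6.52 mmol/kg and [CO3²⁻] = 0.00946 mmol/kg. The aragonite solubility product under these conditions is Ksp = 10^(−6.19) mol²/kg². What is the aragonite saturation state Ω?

Ksp = 10^(−6.19) = 6.457×10^-7
Ω = [Ca²⁺][CO3²⁻]/Ksp = (6.52×10^-3)(0.00946×10^-3) / 6.457×10^-7 = 0.0955

Ω = 0.0955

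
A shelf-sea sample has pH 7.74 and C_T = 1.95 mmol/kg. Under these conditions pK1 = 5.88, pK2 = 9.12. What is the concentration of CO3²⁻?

[CO3²⁻] = 0.0770 mmol/kg

α₂ = 1 / (1 + [H⁺]/K2 + [H⁺]²/(K1K2)) = 1 / (1 + 10^+1.38 + 10^-0.48)
   = 1 / (1 + 23.988 + 0.33113) = 1/25.319 = 0.03950
[CO3²⁻] = α₂ × DIC = 0.03950 × 1.95 = 0.0770 mmol/kg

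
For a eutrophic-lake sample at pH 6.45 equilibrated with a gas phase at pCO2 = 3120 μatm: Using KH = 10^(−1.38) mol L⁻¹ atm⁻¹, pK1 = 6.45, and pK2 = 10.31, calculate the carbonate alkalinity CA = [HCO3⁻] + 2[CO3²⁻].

[CO2*] = KH · pCO2 = 10^(−1.38) × 3120×10^-6 = 1.301×10^-4 mol/L
α₀ = 1/(1 + K1/[H⁺] + K1K2/[H⁺]²) = 1/(1 + 10^+0.00 + 10^-3.86) = 0.5000
DIC = [CO2*]/α₀ = 1.301×10^-4 / 0.5000 = 0.2601 mmol/L
CA = (α₁ + 2α₂)·DIC = (0.5000 + 2×6.901×10^-5) × 0.2601 = 0.130 mmol/L

CA = 0.130 mmol/L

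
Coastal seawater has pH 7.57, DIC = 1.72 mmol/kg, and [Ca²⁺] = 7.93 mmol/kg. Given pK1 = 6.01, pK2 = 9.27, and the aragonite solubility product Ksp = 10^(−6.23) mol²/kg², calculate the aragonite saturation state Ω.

α₂ = 1 / (1 + [H⁺]/K2 + [H⁺]²/(K1K2)) = 1 / (1 + 10^+1.70 + 10^+0.14)
   = 1 / (1 + 50.119 + 1.3804) = 1/52.499 = 0.01905
[CO3²⁻] = α₂ × DIC = 0.01905 × 1.72 = 0.03276 mmol/kg
Ksp = 10^(−6.23) = 5.888×10^-7
Ω = [Ca²⁺][CO3²⁻]/Ksp = (7.93×10^-3)(3.276×10^-5) / 5.888×10^-7 = 0.441

Ω = 0.441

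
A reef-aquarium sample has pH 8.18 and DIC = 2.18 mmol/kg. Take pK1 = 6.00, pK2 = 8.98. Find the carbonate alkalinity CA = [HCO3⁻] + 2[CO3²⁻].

CA = [HCO3⁻] + 2[CO3²⁻] = (α₁ + 2α₂)·DIC
At pH 8.18: [H⁺]/K1 = 10^-2.18 = 0.0066069, K2/[H⁺] = 10^-0.80 = 0.15849
α₁ = 1/(1 + 0.0066069 + 0.15849) = 1/1.1651 = 0.8583; α₂ = α₁·K2/[H⁺] = 0.1360
α₁ + 2α₂ = 1.1304
CA = 1.1304 × 2.18 = 2.46 mmol/kg

CA = 2.46 mmol/kg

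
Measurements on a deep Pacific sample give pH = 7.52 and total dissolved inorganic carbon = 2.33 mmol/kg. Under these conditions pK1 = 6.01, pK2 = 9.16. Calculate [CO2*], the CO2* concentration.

[CO2*] = 0.0683 mmol/kg

α₀ = 1 / (1 + K1/[H⁺] + K1K2/[H⁺]²) = 1 / (1 + 10^+1.51 + 10^-0.13)
   = 1 / (1 + 32.359 + 0.74131) = 1/34.101 = 0.02932
[CO2*] = α₀ × DIC = 0.02932 × 2.33 = 0.0683 mmol/kg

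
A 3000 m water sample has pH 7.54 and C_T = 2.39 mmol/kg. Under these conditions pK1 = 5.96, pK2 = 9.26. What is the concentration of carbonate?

α₂ = 1 / (1 + [H⁺]/K2 + [H⁺]²/(K1K2)) = 1 / (1 + 10^+1.72 + 10^+0.14)
   = 1 / (1 + 52.481 + 1.3804) = 1/54.861 = 0.01823
[CO3²⁻] = α₂ × DIC = 0.01823 × 2.39 = 0.0436 mmol/kg

[CO3²⁻] = 0.0436 mmol/kg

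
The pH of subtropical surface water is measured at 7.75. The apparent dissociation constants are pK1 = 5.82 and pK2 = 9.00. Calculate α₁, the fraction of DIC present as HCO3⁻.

α₁ = 1 / (1 + [H⁺]/K1 + K2/[H⁺]) = 1 / (1 + 10^-1.93 + 10^-1.25)
   = 1 / (1 + 0.011749 + 0.056234) = 1/1.0680 = 0.9363

α₁ = 0.936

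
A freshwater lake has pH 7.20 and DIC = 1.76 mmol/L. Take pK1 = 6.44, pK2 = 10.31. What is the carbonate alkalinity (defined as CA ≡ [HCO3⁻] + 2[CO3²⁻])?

CA = [HCO3⁻] + 2[CO3²⁻] = (α₁ + 2α₂)·DIC
At pH 7.20: [H⁺]/K1 = 10^-0.76 = 0.17378, K2/[H⁺] = 10^-3.11 = 0.00077625
α₁ = 1/(1 + 0.17378 + 0.00077625) = 1/1.1746 = 0.8514; α₂ = α₁·K2/[H⁺] = 0.0006609
α₁ + 2α₂ = 0.8527
CA = 0.8527 × 1.76 = 1.50 mmol/L

CA = 1.50 mmol/L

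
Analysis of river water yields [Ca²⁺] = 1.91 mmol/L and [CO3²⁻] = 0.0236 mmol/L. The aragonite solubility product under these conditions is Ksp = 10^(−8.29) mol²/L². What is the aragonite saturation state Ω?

Ksp = 10^(−8.29) = 5.129×10^-9
Ω = [Ca²⁺][CO3²⁻]/Ksp = (1.91×10^-3)(0.0236×10^-3) / 5.129×10^-9 = 8.79

Ω = 8.79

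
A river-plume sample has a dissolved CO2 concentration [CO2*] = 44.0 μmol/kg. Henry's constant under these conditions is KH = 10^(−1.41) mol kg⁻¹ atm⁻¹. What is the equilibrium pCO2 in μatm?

pCO2 = 1130 μatm

KH = 10^(−1.41) = 3.890×10^-2 mol kg⁻¹ atm⁻¹
pCO2 = [CO2*]/KH = 44.0×10^-6 / 3.890×10^-2 = 1.13×10^-3 atm = 1130 μatm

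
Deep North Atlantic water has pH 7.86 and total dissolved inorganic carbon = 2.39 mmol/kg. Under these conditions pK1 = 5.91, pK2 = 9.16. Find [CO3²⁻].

[CO3²⁻] = 0.113 mmol/kg

α₂ = 1 / (1 + [H⁺]/K2 + [H⁺]²/(K1K2)) = 1 / (1 + 10^+1.30 + 10^-0.65)
   = 1 / (1 + 19.953 + 0.22387) = 1/21.176 = 0.04722
[CO3²⁻] = α₂ × DIC = 0.04722 × 2.39 = 0.113 mmol/kg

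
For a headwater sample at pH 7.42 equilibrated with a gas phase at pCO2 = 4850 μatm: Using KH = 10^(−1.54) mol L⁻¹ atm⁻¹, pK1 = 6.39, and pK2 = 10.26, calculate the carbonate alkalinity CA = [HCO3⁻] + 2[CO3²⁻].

[CO2*] = KH · pCO2 = 10^(−1.54) × 4850×10^-6 = 1.399×10^-4 mol/L
α₀ = 1/(1 + K1/[H⁺] + K1K2/[H⁺]²) = 1/(1 + 10^+1.03 + 10^-1.81) = 0.08525
DIC = [CO2*]/α₀ = 1.399×10^-4 / 0.08525 = 1.641 mmol/L
CA = (α₁ + 2α₂)·DIC = (0.9134 + 2×0.001320) × 1.641 = 1.50 mmol/L

CA = 1.50 mmol/L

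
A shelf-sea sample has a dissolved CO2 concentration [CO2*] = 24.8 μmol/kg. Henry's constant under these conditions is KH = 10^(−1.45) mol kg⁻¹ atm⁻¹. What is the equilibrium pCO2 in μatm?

pCO2 = 699 μatm

KH = 10^(−1.45) = 3.548×10^-2 mol kg⁻¹ atm⁻¹
pCO2 = [CO2*]/KH = 24.8×10^-6 / 3.548×10^-2 = 6.99×10^-4 atm = 699 μatm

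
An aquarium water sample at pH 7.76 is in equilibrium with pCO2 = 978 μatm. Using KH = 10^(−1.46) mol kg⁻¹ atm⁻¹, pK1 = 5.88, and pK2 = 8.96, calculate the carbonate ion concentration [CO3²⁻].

[CO3²⁻] = 0.162 mmol/kg

[CO2*] = KH · pCO2 = 10^(−1.46) × 978×10^-6 = 3.391×10^-5 mol/kg
α₀ = 1/(1 + K1/[H⁺] + K1K2/[H⁺]²) = 1/(1 + 10^+1.88 + 10^+0.68) = 0.01225
DIC = [CO2*]/α₀ = 3.391×10^-5 / 0.01225 = 2.769 mmol/kg
[CO3²⁻] = α₂·DIC; α₂ = 0.05862, so [CO3²⁻] = 0.05862 × 2.769 = 0.162 mmol/kg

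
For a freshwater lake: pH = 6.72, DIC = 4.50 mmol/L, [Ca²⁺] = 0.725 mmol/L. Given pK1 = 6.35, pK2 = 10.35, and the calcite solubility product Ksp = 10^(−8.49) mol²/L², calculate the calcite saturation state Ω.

Ω = 0.166

α₂ = 1 / (1 + [H⁺]/K2 + [H⁺]²/(K1K2)) = 1 / (1 + 10^+3.63 + 10^+3.26)
   = 1 / (1 + 4265.8 + 1819.7) = 1/6086.5 = 0.0001643
[CO3²⁻] = α₂ × DIC = 0.0001643 × 4.50 = 0.0007393 mmol/L = 0.7393 μmol/L
Ksp = 10^(−8.49) = 3.236×10^-9
Ω = [Ca²⁺][CO3²⁻]/Ksp = (0.725×10^-3)(7.393×10^-7) / 3.236×10^-9 = 0.166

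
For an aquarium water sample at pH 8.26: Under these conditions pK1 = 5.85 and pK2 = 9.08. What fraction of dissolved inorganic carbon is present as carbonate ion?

α₂ = 0.131

α₂ = 1 / (1 + [H⁺]/K2 + [H⁺]²/(K1K2)) = 1 / (1 + 10^+0.82 + 10^-1.59)
   = 1 / (1 + 6.6069 + 0.025704) = 1/7.6326 = 0.1310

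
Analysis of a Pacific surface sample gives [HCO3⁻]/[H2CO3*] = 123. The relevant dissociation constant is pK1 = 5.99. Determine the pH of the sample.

pH = 8.08

From K1 = [H⁺][HCO3⁻]/[H2CO3*]:  pH = pK1 + log₁₀([HCO3⁻]/[H2CO3*])
log₁₀(123) = +2.090
pH = 5.99 + (+2.090) = 8.08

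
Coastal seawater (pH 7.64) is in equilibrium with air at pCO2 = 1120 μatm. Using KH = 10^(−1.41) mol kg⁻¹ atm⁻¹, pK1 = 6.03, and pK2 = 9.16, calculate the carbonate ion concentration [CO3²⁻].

[CO2*] = KH · pCO2 = 10^(−1.41) × 1120×10^-6 = 4.357×10^-5 mol/kg
α₀ = 1/(1 + K1/[H⁺] + K1K2/[H⁺]²) = 1/(1 + 10^+1.61 + 10^+0.09) = 0.02327
DIC = [CO2*]/α₀ = 4.357×10^-5 / 0.02327 = 1.872 mmol/kg
[CO3²⁻] = α₂·DIC; α₂ = 0.02863, so [CO3²⁻] = 0.02863 × 1.872 = 0.0536 mmol/kg

[CO3²⁻] = 0.0536 mmol/kg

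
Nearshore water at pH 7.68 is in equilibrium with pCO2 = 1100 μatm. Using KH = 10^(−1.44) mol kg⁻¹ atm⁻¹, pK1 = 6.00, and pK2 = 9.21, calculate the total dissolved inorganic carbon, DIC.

[CO2*] = KH · pCO2 = 10^(−1.44) × 1100×10^-6 = 3.994×10^-5 mol/kg
α₀ = 1/(1 + K1/[H⁺] + K1K2/[H⁺]²) = 1/(1 + 10^+1.68 + 10^+0.15) = 0.01989
DIC = [CO2*]/α₀ = 3.994×10^-5 / 0.01989 = 2.01 mmol/kg

DIC = 2.01 mmol/kg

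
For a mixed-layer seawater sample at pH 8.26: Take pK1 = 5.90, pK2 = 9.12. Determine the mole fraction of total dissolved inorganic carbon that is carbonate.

α₂ = 1 / (1 + [H⁺]/K2 + [H⁺]²/(K1K2)) = 1 / (1 + 10^+0.86 + 10^-1.50)
   = 1 / (1 + 7.2444 + 0.031623) = 1/8.2760 = 0.1208

α₂ = 0.121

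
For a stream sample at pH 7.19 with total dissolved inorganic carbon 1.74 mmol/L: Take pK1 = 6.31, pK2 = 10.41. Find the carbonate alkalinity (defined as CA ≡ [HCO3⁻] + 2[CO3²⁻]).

CA = 1.54 mmol/L

CA = [HCO3⁻] + 2[CO3²⁻] = (α₁ + 2α₂)·DIC
At pH 7.19: [H⁺]/K1 = 10^-0.88 = 0.13183, K2/[H⁺] = 10^-3.22 = 0.00060256
α₁ = 1/(1 + 0.13183 + 0.00060256) = 1/1.1324 = 0.8831; α₂ = α₁·K2/[H⁺] = 0.0005321
α₁ + 2α₂ = 0.8841
CA = 0.8841 × 1.74 = 1.54 mmol/L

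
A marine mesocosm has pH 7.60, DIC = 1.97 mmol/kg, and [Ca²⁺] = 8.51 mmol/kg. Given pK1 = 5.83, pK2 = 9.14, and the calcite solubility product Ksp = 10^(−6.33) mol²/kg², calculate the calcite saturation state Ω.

Ω = 0.988

α₂ = 1 / (1 + [H⁺]/K2 + [H⁺]²/(K1K2)) = 1 / (1 + 10^+1.54 + 10^-0.23)
   = 1 / (1 + 34.674 + 0.58884) = 1/36.263 = 0.02758
[CO3²⁻] = α₂ × DIC = 0.02758 × 1.97 = 0.05433 mmol/kg
Ksp = 10^(−6.33) = 4.677×10^-7
Ω = [Ca²⁺][CO3²⁻]/Ksp = (8.51×10^-3)(5.433×10^-5) / 4.677×10^-7 = 0.988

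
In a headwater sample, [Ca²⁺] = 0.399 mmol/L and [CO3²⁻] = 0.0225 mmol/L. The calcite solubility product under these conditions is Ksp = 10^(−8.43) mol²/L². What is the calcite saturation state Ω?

Ω = 2.42

Ksp = 10^(−8.43) = 3.715×10^-9
Ω = [Ca²⁺][CO3²⁻]/Ksp = (0.399×10^-3)(0.0225×10^-3) / 3.715×10^-9 = 2.42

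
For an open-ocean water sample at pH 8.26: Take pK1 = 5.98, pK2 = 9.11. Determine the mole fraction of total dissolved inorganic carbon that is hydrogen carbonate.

α₁ = 0.872

α₁ = 1 / (1 + [H⁺]/K1 + K2/[H⁺]) = 1 / (1 + 10^-2.28 + 10^-0.85)
   = 1 / (1 + 0.0052481 + 0.14125) = 1/1.1465 = 0.8722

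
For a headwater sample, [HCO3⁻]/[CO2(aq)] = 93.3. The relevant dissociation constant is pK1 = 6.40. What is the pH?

pH = 8.37

From K1 = [H⁺][HCO3⁻]/[CO2(aq)]:  pH = pK1 + log₁₀([HCO3⁻]/[CO2(aq)])
log₁₀(93.3) = +1.970
pH = 6.40 + (+1.970) = 8.37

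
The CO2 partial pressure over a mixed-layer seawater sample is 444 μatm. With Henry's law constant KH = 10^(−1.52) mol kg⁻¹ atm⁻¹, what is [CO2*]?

[CO2*] = 13.4 μmol/kg

KH = 10^(−1.52) = 3.020×10^-2 mol kg⁻¹ atm⁻¹
[CO2*] = KH · pCO2 = 3.020×10^-2 × 444×10^-6 atm = 1.34×10^-5 mol/kg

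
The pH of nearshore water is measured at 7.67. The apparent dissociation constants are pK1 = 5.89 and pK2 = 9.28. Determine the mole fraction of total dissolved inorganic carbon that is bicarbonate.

α₁ = 0.960

α₁ = 1 / (1 + [H⁺]/K1 + K2/[H⁺]) = 1 / (1 + 10^-1.78 + 10^-1.61)
   = 1 / (1 + 0.016596 + 0.024547) = 1/1.0411 = 0.9605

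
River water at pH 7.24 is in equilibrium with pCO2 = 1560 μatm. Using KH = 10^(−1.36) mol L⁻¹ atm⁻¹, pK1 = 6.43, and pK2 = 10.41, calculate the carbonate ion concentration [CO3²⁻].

[CO2*] = KH · pCO2 = 10^(−1.36) × 1560×10^-6 = 6.810×10^-5 mol/L
α₀ = 1/(1 + K1/[H⁺] + K1K2/[H⁺]²) = 1/(1 + 10^+0.81 + 10^-2.36) = 0.1340
DIC = [CO2*]/α₀ = 6.810×10^-5 / 0.1340 = 0.5081 mmol/L
[CO3²⁻] = α₂·DIC; α₂ = 0.0005851, so [CO3²⁻] = 0.0005851 × 0.5081 = 0.000297 mmol/L = 0.297 μmol/L

[CO3²⁻] = 0.297 μmol/L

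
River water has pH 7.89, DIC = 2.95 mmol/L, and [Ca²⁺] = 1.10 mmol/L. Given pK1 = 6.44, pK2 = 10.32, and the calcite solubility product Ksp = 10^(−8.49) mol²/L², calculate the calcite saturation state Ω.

Ω = 3.59

α₂ = 1 / (1 + [H⁺]/K2 + [H⁺]²/(K1K2)) = 1 / (1 + 10^+2.43 + 10^+0.98)
   = 1 / (1 + 269.15 + 9.5499) = 1/279.70 = 0.003575
[CO3²⁻] = α₂ × DIC = 0.003575 × 2.95 = 0.01055 mmol/L = 10.55 μmol/L
Ksp = 10^(−8.49) = 3.236×10^-9
Ω = [Ca²⁺][CO3²⁻]/Ksp = (1.10×10^-3)(1.055×10^-5) / 3.236×10^-9 = 3.59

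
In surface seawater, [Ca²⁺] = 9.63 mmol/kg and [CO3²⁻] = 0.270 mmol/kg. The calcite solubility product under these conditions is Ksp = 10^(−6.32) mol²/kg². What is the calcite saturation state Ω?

Ksp = 10^(−6.32) = 4.786×10^-7
Ω = [Ca²⁺][CO3²⁻]/Ksp = (9.63×10^-3)(0.270×10^-3) / 4.786×10^-7 = 5.43

Ω = 5.43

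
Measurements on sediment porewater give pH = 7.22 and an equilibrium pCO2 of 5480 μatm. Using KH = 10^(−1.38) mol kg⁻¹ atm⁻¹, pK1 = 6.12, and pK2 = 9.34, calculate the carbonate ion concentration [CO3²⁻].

[CO2*] = KH · pCO2 = 10^(−1.38) × 5480×10^-6 = 2.284×10^-4 mol/kg
α₀ = 1/(1 + K1/[H⁺] + K1K2/[H⁺]²) = 1/(1 + 10^+1.10 + 10^-1.02) = 0.07307
DIC = [CO2*]/α₀ = 2.284×10^-4 / 0.07307 = 3.126 mmol/kg
[CO3²⁻] = α₂·DIC; α₂ = 0.006979, so [CO3²⁻] = 0.006979 × 3.126 = 0.0218 mmol/kg

[CO3²⁻] = 0.0218 mmol/kg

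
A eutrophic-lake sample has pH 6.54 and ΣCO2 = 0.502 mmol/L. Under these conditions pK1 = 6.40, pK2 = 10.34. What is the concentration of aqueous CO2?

α₀ = 1 / (1 + K1/[H⁺] + K1K2/[H⁺]²) = 1 / (1 + 10^+0.14 + 10^-3.66)
   = 1 / (1 + 1.3804 + 0.00021878) = 1/2.3806 = 0.4201
[CO2*] = α₀ × DIC = 0.4201 × 0.502 = 0.211 mmol/L

[CO2*] = 0.211 mmol/L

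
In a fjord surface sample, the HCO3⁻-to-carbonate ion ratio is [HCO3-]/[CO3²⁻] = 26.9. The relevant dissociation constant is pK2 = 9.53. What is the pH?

pH = 8.10

From K2 = [H⁺][CO3²⁻]/[HCO3-]:  pH = pK2 − log₁₀([HCO3-]/[CO3²⁻])
log₁₀(26.9) = +1.430
pH = 9.53 − (+1.430) = 8.10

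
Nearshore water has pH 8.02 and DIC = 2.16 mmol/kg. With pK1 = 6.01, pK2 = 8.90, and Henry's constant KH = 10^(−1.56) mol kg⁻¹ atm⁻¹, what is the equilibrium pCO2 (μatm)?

pCO2 = 671 μatm

α₀ = 1 / (1 + K1/[H⁺] + K1K2/[H⁺]²) = 1 / (1 + 10^+2.01 + 10^+1.13)
   = 1 / (1 + 102.33 + 13.490) = 1/116.82 = 0.008560
[CO2*] = α₀ × DIC = 0.008560 × 2.16 = 0.01849 mmol/kg = 18.49 μmol/kg
pCO2 = [CO2*]/KH = 1.849×10^-5 / 2.754×10^-2 = 671 μatm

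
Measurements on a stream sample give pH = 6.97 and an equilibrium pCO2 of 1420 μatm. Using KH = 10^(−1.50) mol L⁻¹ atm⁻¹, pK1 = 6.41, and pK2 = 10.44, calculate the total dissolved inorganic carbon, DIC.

[CO2*] = KH · pCO2 = 10^(−1.50) × 1420×10^-6 = 4.490×10^-5 mol/L
α₀ = 1/(1 + K1/[H⁺] + K1K2/[H⁺]²) = 1/(1 + 10^+0.56 + 10^-2.91) = 0.2159
DIC = [CO2*]/α₀ = 4.490×10^-5 / 0.2159 = 0.208 mmol/L

DIC = 0.208 mmol/L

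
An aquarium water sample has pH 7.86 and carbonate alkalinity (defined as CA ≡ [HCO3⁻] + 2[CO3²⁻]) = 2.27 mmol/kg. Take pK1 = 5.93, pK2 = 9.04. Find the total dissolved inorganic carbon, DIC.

DIC = 2.16 mmol/kg

CA = [HCO3⁻] + 2[CO3²⁻] = (α₁ + 2α₂)·DIC
At pH 7.86: [H⁺]/K1 = 10^-1.93 = 0.011749, K2/[H⁺] = 10^-1.18 = 0.066069
α₁ = 1/(1 + 0.011749 + 0.066069) = 1/1.0778 = 0.9278; α₂ = α₁·K2/[H⁺] = 0.06130
α₁ + 2α₂ = 1.0504
DIC = CA / (α₁ + 2α₂) = 2.27 / 1.0504 = 2.16 mmol/kg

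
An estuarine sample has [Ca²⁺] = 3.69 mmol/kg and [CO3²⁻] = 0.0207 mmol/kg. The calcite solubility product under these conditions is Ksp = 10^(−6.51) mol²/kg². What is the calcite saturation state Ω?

Ω = 0.247

Ksp = 10^(−6.51) = 3.090×10^-7
Ω = [Ca²⁺][CO3²⁻]/Ksp = (3.69×10^-3)(0.0207×10^-3) / 3.090×10^-7 = 0.247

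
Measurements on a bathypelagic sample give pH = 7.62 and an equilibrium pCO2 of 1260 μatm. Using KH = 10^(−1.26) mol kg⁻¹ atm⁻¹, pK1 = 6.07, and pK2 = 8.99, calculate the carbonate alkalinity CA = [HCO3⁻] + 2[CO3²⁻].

CA = 2.67 mmol/kg

[CO2*] = KH · pCO2 = 10^(−1.26) × 1260×10^-6 = 6.924×10^-5 mol/kg
α₀ = 1/(1 + K1/[H⁺] + K1K2/[H⁺]²) = 1/(1 + 10^+1.55 + 10^+0.18) = 0.02632
DIC = [CO2*]/α₀ = 6.924×10^-5 / 0.02632 = 2.631 mmol/kg
CA = (α₁ + 2α₂)·DIC = (0.9338 + 2×0.03984) × 2.631 = 2.67 mmol/kg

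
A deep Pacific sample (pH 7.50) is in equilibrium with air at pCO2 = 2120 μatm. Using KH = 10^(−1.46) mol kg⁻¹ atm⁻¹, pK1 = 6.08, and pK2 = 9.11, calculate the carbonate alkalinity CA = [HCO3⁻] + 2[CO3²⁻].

CA = 2.03 mmol/kg

[CO2*] = KH · pCO2 = 10^(−1.46) × 2120×10^-6 = 7.351×10^-5 mol/kg
α₀ = 1/(1 + K1/[H⁺] + K1K2/[H⁺]²) = 1/(1 + 10^+1.42 + 10^-0.19) = 0.03578
DIC = [CO2*]/α₀ = 7.351×10^-5 / 0.03578 = 2.054 mmol/kg
CA = (α₁ + 2α₂)·DIC = (0.9411 + 2×0.02310) × 2.054 = 2.03 mmol/kg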